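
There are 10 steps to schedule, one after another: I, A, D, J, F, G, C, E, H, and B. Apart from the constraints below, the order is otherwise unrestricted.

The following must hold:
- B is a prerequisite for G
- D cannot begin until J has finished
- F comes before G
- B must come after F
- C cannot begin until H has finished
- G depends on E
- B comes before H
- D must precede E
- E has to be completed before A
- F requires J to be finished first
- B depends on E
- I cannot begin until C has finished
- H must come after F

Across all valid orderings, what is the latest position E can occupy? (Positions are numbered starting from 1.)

Every step that must follow E has to come after it. Tracing all chains starting from E, those steps are: I, A, G, C, H, B — 6 in total.
So at least 6 steps follow E, putting E no later than position 4. That position is achievable by scheduling everything else first.

4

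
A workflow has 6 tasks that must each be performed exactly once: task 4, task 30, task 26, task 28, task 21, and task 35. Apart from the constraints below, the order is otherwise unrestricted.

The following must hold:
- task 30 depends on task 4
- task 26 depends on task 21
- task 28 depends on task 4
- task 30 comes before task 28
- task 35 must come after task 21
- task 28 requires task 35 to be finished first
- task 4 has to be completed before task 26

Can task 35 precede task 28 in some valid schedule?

The constraints force task 35 before task 28, so yes — every valid ordering has task 35 earlier.

Yes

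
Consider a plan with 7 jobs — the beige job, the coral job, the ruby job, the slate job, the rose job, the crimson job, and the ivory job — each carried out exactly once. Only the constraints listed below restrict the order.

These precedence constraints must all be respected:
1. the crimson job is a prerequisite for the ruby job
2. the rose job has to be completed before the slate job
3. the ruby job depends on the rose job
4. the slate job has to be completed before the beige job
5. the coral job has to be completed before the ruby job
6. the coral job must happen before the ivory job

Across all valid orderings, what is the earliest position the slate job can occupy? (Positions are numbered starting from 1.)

2

The only job forced before the slate job (directly or transitively) is the rose job.
So at minimum 1 job comes before the slate job, putting the slate job no earlier than position 2. That position is achievable by scheduling exactly that predecessor first.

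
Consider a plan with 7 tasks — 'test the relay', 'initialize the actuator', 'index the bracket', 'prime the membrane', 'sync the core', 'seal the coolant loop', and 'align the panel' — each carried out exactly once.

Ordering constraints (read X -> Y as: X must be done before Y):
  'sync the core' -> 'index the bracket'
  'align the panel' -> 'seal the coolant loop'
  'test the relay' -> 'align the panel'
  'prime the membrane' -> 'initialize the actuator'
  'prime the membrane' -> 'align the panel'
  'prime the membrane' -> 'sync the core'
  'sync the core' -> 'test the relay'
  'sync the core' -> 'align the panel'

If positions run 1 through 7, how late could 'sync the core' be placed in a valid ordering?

Following every chain forward from 'sync the core', the tasks that must come later are 'test the relay', 'index the bracket', 'seal the coolant loop', 'align the panel' — 4 of them.
With 4 mandatory successors out of 7 tasks total, the latest slot for 'sync the core' is 7−4 = 3, and it's reachable by doing all non-successors before 'sync the core'.

3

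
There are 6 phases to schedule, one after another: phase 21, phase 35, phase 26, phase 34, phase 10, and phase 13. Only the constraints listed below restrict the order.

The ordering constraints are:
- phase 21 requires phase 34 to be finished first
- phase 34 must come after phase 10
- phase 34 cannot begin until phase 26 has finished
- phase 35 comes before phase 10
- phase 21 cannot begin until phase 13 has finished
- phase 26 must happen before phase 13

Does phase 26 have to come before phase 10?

No

No chain of constraints connects phase 26 to phase 10 in either direction.
So phase 26 can come before phase 10 or after — it is not forced.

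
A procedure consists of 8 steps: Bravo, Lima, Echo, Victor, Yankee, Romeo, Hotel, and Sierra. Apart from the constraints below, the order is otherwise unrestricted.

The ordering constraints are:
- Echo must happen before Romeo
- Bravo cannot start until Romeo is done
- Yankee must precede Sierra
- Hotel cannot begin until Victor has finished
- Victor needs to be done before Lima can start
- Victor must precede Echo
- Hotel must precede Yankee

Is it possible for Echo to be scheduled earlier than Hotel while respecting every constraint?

Yes

The constraints leave Echo and Hotel unordered relative to each other; nothing requires Hotel earlier.
So a valid ordering placing Echo earlier than Hotel exists.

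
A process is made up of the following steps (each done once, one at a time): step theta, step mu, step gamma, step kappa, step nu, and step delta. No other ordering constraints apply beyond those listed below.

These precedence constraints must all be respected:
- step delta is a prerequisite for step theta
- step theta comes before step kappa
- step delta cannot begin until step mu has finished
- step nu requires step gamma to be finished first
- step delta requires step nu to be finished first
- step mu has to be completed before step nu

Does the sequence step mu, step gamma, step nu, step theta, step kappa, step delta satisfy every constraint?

The sequence places step theta ahead of step delta.
But one of the constraints requires step delta before step theta, so this ordering violates it.

No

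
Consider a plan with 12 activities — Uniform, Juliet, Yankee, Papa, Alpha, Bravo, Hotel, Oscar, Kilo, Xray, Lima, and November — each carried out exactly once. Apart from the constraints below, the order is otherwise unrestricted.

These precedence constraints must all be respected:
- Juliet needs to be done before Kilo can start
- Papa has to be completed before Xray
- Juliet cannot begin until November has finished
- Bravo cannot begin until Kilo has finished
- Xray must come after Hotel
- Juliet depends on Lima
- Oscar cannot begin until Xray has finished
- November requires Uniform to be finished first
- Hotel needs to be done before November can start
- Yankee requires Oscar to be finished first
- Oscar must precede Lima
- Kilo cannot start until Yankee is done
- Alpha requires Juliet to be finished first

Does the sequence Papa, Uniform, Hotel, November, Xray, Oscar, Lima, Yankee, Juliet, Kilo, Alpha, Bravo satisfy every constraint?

Yes

Every stated constraint is respected: November sits at position 4, ahead of Juliet at position 9, and each of the other listed pairs likewise has the predecessor earlier in the sequence.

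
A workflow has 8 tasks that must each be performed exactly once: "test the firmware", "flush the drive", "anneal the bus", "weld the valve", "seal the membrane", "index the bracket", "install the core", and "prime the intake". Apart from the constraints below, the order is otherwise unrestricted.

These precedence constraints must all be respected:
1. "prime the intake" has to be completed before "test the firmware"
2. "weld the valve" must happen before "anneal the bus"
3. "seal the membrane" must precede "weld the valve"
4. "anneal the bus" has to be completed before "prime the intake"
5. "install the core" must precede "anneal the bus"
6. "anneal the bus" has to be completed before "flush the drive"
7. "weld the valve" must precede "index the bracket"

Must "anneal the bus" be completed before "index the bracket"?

Nothing in the constraints links "anneal the bus" and "index the bracket"; they are unordered relative to each other.
A valid ordering placing "index the bracket" before "anneal the bus" exists, so the answer is no.

No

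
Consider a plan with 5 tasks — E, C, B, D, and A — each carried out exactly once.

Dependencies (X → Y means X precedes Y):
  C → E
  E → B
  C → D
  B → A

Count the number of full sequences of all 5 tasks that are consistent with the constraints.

4

Only C has no prerequisites, so it must go first.
Counting all ways to extend the partial order to a total order gives 4.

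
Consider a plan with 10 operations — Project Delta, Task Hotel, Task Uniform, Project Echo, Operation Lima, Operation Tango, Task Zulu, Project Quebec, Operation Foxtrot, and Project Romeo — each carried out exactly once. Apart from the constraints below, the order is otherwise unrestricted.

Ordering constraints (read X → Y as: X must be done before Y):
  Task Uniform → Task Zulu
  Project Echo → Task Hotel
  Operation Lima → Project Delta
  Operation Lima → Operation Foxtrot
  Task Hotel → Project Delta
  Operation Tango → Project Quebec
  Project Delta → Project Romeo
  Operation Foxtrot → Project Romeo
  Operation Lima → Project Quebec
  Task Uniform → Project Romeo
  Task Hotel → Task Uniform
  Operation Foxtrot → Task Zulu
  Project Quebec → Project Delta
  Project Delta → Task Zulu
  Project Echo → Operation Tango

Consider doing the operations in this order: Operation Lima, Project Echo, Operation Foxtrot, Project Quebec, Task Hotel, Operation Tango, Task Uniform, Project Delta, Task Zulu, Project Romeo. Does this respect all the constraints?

In the proposed order, Project Quebec appears before Operation Tango.
But one of the constraints requires Operation Tango before Project Quebec, so this ordering violates it.

No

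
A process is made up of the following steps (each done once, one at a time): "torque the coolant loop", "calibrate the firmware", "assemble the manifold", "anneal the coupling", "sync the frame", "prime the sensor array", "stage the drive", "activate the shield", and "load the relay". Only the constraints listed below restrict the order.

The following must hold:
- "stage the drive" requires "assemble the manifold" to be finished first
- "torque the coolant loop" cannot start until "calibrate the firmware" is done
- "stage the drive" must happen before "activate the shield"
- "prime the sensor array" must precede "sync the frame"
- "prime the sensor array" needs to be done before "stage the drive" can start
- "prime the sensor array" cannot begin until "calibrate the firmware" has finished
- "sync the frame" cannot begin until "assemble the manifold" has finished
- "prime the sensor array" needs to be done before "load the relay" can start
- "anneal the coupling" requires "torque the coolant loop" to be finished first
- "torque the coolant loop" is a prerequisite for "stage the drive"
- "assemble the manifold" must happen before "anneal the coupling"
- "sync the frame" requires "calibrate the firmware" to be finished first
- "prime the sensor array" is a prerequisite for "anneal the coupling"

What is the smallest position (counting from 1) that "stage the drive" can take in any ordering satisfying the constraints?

5

The steps that are forced before "stage the drive", directly or transitively, are "torque the coolant loop", "calibrate the firmware", "assemble the manifold", "prime the sensor array". That's 4 steps.
So at minimum 4 steps come before "stage the drive", putting "stage the drive" no earlier than position 5. That position is achievable by scheduling exactly those predecessors first.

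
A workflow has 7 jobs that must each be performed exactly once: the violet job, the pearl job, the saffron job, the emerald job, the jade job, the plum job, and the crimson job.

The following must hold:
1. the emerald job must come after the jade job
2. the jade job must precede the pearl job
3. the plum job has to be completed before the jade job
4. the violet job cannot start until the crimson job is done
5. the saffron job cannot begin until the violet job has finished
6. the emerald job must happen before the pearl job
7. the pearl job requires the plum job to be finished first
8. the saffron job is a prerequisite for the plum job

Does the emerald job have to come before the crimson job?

In fact the dependencies run the other way: the crimson job → the violet job → the saffron job → the plum job → the jade job → the emerald job.
So the emerald job never precedes the crimson job.

No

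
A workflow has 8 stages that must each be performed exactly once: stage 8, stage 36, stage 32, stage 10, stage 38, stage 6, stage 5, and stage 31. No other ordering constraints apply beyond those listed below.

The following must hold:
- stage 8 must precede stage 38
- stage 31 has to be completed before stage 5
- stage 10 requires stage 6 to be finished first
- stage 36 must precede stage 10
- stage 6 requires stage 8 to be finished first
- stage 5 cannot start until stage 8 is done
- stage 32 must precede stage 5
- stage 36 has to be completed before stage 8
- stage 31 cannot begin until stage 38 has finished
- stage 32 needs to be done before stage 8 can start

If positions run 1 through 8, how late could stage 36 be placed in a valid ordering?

Every stage that must follow stage 36 has to come after it. Tracing all chains starting from stage 36, those stages are: stage 8, stage 10, stage 38, stage 6, stage 5, stage 31 — 6 in total.
So at least 6 stages follow stage 36, putting stage 36 no later than position 2. That position is achievable by scheduling everything else first.

2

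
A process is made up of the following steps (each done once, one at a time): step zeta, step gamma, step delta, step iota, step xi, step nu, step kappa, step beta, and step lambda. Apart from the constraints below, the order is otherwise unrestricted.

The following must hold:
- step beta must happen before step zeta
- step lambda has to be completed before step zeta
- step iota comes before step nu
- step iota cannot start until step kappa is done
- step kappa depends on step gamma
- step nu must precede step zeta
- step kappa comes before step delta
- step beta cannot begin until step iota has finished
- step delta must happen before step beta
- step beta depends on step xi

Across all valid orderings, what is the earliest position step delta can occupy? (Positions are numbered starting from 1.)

The steps that are forced before step delta, directly or transitively, are step gamma, step kappa. That's 2 steps.
So at minimum 2 steps come before step delta, putting step delta no earlier than position 3. That position is achievable by scheduling exactly those predecessors first.

3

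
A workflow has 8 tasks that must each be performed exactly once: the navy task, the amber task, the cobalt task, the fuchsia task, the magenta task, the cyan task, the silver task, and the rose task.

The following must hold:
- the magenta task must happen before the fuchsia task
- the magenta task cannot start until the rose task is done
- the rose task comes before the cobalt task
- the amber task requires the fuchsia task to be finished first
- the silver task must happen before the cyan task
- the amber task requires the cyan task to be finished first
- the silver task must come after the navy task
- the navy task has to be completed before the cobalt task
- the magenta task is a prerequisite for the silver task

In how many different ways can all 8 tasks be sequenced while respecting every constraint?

The tasks with no prerequisites are the navy task, the rose task; any of them can be placed first.
Systematically extending each partial ordering one task at a time and counting, there are 55 complete orderings.

55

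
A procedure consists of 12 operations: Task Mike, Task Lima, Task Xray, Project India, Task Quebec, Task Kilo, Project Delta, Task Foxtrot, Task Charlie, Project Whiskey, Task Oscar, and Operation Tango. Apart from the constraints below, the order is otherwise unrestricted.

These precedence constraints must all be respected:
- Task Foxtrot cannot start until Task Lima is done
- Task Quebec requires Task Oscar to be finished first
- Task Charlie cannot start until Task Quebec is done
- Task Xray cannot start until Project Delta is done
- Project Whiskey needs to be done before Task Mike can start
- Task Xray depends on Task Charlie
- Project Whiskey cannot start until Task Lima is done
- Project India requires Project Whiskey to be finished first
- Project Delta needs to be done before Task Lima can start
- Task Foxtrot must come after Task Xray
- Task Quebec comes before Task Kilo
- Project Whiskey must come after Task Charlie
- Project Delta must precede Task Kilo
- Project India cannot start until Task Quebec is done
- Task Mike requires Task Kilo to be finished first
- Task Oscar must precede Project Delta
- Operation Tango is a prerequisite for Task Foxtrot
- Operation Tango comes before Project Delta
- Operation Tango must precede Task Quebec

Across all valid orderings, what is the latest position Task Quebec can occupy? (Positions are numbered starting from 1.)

Every operation that must follow Task Quebec has to come after it. Tracing all chains starting from Task Quebec, those operations are: Task Mike, Task Xray, Project India, Task Kilo, Task Foxtrot, Task Charlie, Project Whiskey — 7 in total.
So at least 7 operations follow Task Quebec, putting Task Quebec no later than position 5. That position is achievable by scheduling everything else first.

5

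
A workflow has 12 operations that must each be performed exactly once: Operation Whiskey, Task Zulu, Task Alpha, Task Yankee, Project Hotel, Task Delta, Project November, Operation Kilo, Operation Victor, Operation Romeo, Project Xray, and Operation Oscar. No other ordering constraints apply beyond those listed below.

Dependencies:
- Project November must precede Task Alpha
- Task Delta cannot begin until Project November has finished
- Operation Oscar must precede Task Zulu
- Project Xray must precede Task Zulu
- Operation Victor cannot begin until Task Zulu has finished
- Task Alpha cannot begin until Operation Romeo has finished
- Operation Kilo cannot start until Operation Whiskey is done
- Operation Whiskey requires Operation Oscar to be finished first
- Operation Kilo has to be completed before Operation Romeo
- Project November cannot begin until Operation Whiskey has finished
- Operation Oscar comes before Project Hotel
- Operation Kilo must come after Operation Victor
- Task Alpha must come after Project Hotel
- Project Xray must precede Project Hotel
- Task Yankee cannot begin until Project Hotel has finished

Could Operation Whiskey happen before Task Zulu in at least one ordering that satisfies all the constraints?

Yes

No chain of constraints runs from Task Zulu to Operation Whiskey, so Task Zulu is not required to come first.
That means at least one valid schedule has Operation Whiskey before Task Zulu.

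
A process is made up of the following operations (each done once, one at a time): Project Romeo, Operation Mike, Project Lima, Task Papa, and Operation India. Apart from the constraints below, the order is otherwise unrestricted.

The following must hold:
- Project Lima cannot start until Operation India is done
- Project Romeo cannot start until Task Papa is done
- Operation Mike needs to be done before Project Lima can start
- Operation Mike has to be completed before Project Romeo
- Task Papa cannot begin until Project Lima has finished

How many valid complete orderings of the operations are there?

2

The operations with no prerequisites are Operation Mike, Operation India; any of them can be placed first.
Counting all ways to extend the partial order to a total order gives 2.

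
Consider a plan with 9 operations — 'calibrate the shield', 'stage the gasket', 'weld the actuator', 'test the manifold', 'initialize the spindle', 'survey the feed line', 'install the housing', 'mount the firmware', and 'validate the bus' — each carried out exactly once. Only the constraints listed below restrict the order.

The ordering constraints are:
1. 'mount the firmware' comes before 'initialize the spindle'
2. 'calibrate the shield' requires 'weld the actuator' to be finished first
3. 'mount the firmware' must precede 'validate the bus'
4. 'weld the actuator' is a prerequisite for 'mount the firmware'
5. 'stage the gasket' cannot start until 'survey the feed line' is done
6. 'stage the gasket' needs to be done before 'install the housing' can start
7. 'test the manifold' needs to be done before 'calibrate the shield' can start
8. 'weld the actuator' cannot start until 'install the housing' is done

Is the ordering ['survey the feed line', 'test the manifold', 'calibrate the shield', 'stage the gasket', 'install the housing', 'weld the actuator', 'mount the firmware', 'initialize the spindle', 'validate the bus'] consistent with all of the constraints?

The sequence places 'calibrate the shield' ahead of 'weld the actuator'.
But one of the constraints requires 'weld the actuator' before 'calibrate the shield', so this ordering violates it.

No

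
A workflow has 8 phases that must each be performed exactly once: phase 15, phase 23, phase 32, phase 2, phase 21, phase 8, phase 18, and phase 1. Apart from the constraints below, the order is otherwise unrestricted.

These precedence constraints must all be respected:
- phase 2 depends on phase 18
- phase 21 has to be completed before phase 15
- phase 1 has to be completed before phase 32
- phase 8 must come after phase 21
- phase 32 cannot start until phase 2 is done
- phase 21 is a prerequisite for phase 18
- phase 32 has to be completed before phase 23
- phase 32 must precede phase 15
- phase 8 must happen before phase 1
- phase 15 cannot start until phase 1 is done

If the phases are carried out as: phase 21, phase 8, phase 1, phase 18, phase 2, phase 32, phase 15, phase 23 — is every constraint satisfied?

Every stated constraint is respected: phase 21 sits at position 1, ahead of phase 15 at position 7, and each of the other listed pairs likewise has the predecessor earlier in the sequence.

Yes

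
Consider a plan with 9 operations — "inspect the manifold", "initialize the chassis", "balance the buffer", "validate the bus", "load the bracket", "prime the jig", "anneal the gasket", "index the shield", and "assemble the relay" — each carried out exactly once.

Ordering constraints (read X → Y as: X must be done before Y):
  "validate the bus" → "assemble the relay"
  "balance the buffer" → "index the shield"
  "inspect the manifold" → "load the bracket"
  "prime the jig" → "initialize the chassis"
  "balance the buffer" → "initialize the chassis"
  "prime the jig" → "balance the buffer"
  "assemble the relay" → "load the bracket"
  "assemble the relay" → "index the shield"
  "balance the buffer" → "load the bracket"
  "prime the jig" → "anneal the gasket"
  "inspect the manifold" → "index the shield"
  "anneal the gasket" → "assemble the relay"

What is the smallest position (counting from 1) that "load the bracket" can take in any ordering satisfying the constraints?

The operations that are forced before "load the bracket", directly or transitively, are "inspect the manifold", "balance the buffer", "validate the bus", "prime the jig", "anneal the gasket", "assemble the relay". That's 6 operations.
With 6 mandatory predecessors, the earliest "load the bracket" can sit is position 6+1 = 7, and placing just those 6 first achieves it.

7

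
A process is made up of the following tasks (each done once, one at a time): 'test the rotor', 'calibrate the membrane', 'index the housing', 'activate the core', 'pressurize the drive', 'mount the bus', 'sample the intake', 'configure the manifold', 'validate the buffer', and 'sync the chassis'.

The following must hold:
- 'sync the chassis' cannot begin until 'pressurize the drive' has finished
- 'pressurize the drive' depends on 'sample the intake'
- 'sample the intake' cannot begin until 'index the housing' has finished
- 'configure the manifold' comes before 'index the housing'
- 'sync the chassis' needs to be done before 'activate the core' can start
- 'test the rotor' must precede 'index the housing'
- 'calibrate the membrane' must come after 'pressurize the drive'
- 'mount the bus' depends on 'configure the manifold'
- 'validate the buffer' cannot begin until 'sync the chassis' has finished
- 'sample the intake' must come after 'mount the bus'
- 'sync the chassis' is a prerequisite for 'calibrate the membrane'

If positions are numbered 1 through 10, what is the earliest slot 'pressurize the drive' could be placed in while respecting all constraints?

The tasks that are forced before 'pressurize the drive', directly or transitively, are 'test the rotor', 'index the housing', 'mount the bus', 'sample the intake', 'configure the manifold'. That's 5 tasks.
With 5 mandatory predecessors, the earliest 'pressurize the drive' can sit is position 5+1 = 6, and placing just those 5 first achieves it.

6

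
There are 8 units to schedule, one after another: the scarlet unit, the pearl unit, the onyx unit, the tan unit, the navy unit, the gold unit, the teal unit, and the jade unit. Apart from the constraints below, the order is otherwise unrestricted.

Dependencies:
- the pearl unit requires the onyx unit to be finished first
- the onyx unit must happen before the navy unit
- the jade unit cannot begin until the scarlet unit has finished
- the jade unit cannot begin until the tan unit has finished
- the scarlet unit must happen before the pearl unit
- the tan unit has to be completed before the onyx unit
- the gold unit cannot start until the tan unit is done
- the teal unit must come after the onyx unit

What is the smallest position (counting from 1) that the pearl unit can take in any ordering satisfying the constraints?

The units that are forced before the pearl unit, directly or transitively, are the scarlet unit, the onyx unit, the tan unit. That's 3 units.
With 3 mandatory predecessors, the earliest the pearl unit can sit is position 3+1 = 4, and placing just those 3 first achieves it.

4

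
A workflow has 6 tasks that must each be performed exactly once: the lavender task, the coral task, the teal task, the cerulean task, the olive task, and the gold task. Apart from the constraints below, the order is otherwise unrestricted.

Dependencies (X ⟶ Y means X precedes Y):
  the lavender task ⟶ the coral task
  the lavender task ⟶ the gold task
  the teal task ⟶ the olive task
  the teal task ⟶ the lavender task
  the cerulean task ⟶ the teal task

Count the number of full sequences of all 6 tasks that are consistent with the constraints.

8

Only the cerulean task has no prerequisites, so it must go first.
Counting all ways to extend the partial order to a total order gives 8.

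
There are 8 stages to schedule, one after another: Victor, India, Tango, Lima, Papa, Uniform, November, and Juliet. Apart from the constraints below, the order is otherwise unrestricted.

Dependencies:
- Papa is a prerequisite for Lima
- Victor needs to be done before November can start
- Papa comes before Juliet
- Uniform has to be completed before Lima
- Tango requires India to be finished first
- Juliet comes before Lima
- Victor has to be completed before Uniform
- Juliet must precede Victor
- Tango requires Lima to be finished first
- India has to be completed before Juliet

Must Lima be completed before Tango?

Tracing the constraints gives a chain: Lima → Tango.
That forces Lima before Tango in every valid schedule.

Yes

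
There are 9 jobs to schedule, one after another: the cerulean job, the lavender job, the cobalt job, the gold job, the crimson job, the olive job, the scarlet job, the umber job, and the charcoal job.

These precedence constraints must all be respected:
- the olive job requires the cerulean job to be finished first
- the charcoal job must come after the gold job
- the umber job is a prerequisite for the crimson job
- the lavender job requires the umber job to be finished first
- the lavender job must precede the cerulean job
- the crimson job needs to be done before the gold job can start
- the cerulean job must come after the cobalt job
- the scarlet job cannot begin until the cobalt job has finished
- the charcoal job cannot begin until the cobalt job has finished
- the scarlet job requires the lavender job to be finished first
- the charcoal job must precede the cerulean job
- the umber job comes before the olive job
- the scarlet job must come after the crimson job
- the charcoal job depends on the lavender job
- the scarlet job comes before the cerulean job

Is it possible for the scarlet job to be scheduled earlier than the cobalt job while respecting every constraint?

The constraints give a chain the cobalt job → the scarlet job, which forces the cobalt job before the scarlet job.
Hence the scarlet job can never be scheduled before the cobalt job.

No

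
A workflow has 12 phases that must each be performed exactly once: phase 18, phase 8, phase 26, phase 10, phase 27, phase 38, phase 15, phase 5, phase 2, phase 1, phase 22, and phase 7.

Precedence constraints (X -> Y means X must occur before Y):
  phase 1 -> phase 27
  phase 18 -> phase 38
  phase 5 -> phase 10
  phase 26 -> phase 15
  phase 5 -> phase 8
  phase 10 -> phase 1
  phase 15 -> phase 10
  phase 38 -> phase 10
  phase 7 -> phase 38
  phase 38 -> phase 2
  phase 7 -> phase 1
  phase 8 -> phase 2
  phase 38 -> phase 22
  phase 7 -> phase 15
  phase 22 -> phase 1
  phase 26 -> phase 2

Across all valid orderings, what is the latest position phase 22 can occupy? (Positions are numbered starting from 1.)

10

The phases that are forced after phase 22, directly or by a chain of constraints, are phase 27, phase 1. That's 2 phases.
So at least 2 phases follow phase 22, putting phase 22 no later than position 10. That position is achievable by scheduling everything else first.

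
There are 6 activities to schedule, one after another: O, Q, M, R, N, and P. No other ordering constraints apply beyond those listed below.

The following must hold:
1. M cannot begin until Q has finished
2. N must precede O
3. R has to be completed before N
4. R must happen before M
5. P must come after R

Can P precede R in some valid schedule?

Following R → P, R must precede P in every valid ordering.
Hence P can never be scheduled before R.

No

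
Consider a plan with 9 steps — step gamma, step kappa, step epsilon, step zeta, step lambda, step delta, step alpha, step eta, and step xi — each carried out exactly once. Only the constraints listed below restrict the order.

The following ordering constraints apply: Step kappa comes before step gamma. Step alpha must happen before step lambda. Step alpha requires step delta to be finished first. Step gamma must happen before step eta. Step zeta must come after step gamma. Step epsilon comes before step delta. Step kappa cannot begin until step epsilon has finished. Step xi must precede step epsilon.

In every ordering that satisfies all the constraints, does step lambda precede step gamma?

No chain of constraints connects step lambda to step gamma in either direction.
A valid ordering placing step gamma before step lambda exists, so the answer is no.

No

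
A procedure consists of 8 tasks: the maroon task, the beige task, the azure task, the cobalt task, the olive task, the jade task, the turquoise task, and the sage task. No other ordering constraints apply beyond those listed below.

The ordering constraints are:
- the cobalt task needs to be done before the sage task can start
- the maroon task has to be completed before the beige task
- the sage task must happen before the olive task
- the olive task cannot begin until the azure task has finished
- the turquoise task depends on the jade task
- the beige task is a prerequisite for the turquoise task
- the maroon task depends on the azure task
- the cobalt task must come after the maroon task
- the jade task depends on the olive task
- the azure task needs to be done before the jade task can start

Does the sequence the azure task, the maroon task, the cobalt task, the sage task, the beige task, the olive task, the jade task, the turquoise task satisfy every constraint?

Every stated constraint is respected: the azure task sits at position 1, ahead of the jade task at position 7, and each of the other listed pairs likewise has the predecessor earlier in the sequence.

Yes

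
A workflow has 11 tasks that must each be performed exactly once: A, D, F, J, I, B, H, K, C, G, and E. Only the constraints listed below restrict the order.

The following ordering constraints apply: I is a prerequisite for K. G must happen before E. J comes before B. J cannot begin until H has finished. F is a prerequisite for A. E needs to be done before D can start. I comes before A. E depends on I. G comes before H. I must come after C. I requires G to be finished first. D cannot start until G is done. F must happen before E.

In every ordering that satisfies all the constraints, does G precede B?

Tracing the constraints gives a chain: G → H → J → B.
That forces G before B in every valid schedule.

Yes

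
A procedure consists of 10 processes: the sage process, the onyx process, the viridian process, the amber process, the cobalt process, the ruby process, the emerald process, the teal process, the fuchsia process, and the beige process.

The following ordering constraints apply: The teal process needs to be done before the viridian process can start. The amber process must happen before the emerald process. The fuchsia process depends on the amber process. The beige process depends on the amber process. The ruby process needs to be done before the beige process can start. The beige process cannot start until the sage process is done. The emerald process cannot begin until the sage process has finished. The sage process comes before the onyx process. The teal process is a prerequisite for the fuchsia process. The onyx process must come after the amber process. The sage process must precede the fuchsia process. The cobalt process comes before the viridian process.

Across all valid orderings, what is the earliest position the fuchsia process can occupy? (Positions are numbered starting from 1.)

4

Every process that must precede the fuchsia process has to come before it. Tracing all chains that end at the fuchsia process, those processes are: the sage process, the amber process, the teal process — 3 in total.
So at minimum 3 processes come before the fuchsia process, putting the fuchsia process no earlier than position 4. That position is achievable by scheduling exactly those predecessors first.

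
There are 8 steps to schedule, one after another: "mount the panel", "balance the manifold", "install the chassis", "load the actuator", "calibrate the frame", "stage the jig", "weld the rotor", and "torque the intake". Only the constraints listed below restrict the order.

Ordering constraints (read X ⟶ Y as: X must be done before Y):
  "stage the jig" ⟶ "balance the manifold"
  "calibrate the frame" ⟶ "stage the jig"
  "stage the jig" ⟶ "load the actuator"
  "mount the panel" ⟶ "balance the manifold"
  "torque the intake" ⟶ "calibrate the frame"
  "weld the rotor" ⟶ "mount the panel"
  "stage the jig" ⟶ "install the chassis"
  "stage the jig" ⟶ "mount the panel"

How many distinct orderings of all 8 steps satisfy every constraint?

The steps with no prerequisites are "weld the rotor", "torque the intake"; any of them can be placed first.
Counting all ways to extend the partial order to a total order gives 56.

56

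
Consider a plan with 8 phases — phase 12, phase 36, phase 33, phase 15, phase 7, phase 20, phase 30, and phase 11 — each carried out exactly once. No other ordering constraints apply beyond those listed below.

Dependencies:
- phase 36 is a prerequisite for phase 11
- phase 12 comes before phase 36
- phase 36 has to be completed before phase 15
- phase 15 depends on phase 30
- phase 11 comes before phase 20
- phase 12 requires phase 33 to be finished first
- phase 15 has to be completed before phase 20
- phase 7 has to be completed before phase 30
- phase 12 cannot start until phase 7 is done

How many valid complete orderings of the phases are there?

The phases with no prerequisites are phase 33, phase 7; any of them can be placed first.
Systematically extending each partial ordering one phase at a time and counting, there are 16 complete orderings.

16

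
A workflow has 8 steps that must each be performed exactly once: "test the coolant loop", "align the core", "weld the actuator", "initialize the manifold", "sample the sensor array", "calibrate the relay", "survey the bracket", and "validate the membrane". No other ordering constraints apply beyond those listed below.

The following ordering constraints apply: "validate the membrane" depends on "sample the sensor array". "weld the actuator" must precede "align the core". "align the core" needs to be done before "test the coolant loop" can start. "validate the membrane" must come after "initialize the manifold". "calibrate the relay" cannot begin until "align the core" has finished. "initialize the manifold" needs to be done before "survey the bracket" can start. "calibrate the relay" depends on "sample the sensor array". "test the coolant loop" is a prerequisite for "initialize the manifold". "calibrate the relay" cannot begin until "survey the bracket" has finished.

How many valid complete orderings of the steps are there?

The steps with no prerequisites are "weld the actuator", "sample the sensor array"; any of them can be placed first.
Counting all ways to extend the partial order to a total order gives 17.

17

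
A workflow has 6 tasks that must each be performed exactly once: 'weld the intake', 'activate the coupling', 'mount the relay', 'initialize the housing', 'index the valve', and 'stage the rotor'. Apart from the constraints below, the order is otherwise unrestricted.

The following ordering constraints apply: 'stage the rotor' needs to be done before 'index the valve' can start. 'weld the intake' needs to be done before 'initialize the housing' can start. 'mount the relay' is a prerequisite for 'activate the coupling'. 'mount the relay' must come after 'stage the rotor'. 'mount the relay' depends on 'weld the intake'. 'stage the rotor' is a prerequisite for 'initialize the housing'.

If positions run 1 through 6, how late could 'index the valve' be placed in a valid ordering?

6

Nothing depends on 'index the valve', so it can be the final task, position 6.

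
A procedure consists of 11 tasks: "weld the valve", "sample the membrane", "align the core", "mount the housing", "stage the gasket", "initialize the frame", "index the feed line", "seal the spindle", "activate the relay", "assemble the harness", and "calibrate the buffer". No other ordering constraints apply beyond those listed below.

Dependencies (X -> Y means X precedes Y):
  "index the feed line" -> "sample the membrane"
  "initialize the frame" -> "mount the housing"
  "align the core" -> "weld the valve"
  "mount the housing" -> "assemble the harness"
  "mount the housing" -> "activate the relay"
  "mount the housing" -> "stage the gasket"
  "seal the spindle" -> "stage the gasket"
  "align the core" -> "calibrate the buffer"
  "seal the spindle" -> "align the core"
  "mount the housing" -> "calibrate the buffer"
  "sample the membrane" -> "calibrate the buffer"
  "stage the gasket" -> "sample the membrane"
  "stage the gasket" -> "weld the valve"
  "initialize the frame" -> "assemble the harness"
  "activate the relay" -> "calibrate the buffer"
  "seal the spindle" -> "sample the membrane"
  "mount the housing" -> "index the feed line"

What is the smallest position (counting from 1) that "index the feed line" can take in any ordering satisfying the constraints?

The tasks that are forced before "index the feed line", directly or transitively, are "mount the housing", "initialize the frame". That's 2 tasks.
With 2 mandatory predecessors, the earliest "index the feed line" can sit is position 2+1 = 3, and placing just those 2 first achieves it.

3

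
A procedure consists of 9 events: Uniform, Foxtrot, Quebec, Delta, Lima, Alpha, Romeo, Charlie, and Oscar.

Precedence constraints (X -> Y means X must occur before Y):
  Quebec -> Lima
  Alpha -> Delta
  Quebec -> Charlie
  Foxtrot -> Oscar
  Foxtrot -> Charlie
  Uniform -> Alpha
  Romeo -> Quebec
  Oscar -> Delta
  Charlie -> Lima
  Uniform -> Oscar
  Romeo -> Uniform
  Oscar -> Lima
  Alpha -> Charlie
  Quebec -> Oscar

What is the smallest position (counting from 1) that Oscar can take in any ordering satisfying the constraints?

Every event that must precede Oscar has to come before it. Tracing all chains that end at Oscar, those events are: Uniform, Foxtrot, Quebec, Romeo — 4 in total.
So at minimum 4 events come before Oscar, putting Oscar no earlier than position 5. That position is achievable by scheduling exactly those predecessors first.

5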